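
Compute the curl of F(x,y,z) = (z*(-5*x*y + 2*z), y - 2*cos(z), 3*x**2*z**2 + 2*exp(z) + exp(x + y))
(exp(x + y) - 2*sin(z), -5*x*y - 6*x*z**2 + 4*z - exp(x + y), 5*x*z)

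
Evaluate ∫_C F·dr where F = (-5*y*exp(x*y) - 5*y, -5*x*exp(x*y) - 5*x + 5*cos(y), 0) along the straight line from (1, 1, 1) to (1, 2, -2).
-5*exp(2) - 5 - 5*sin(1) + 5*sin(2) + 5*E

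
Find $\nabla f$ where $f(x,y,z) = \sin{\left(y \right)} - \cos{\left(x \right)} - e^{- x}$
(sin(x) + exp(-x), cos(y), 0)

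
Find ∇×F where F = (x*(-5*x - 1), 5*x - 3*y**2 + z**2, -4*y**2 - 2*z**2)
(-8*y - 2*z, 0, 5)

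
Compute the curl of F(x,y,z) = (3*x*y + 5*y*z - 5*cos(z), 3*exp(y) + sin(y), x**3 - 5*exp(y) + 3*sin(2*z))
(-5*exp(y), -3*x**2 + 5*y + 5*sin(z), -3*x - 5*z)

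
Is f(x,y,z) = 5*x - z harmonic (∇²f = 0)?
Yes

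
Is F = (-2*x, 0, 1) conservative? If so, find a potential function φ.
Yes, F is conservative. φ = -x**2 + z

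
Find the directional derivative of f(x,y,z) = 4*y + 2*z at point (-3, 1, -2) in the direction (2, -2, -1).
-10/3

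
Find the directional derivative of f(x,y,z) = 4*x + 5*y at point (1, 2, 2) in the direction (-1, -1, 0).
-9*sqrt(2)/2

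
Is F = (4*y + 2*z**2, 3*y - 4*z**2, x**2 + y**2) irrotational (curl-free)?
No, ∇×F = (2*y + 8*z, -2*x + 4*z, -4)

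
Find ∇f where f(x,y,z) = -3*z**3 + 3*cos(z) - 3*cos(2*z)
(0, 0, -9*z**2 - 3*sin(z) + 6*sin(2*z))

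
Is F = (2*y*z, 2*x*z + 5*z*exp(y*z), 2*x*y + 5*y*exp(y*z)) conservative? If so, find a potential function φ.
Yes, F is conservative. φ = 2*x*y*z + 5*exp(y*z)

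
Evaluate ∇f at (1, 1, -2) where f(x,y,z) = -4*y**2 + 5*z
(0, -8, 5)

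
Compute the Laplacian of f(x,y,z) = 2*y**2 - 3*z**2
-2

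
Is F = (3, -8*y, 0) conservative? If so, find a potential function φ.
Yes, F is conservative. φ = 3*x - 4*y**2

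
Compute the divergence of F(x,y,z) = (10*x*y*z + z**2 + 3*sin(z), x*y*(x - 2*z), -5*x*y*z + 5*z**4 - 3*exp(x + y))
-5*x*y + x*(x - 2*z) + 10*y*z + 20*z**3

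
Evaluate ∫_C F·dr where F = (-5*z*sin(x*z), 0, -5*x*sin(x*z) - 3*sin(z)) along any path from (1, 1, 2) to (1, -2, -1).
-8*cos(2) + 8*cos(1)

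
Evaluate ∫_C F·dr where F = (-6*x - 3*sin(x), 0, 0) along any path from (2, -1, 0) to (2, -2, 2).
0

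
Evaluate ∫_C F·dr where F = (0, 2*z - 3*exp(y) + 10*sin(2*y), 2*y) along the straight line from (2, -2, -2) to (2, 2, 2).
-6*sinh(2)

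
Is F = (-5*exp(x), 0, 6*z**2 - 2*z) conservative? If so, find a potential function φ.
Yes, F is conservative. φ = 2*z**3 - z**2 - 5*exp(x)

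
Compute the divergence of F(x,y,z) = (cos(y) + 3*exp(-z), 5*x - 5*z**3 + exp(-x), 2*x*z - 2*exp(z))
2*x - 2*exp(z)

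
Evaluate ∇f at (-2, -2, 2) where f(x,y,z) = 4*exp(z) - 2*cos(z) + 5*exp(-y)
(0, -5*exp(2), 2*sin(2) + 4*exp(2))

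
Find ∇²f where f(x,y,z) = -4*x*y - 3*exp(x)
-3*exp(x)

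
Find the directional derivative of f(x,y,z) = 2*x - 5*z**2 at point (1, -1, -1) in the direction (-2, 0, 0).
-2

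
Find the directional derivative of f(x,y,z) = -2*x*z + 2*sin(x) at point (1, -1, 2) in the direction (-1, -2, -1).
sqrt(6)*(3 - cos(1))/3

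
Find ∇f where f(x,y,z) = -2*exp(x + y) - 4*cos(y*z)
(-2*exp(x + y), 4*z*sin(y*z) - 2*exp(x + y), 4*y*sin(y*z))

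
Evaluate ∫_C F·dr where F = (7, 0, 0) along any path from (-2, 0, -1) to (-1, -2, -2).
7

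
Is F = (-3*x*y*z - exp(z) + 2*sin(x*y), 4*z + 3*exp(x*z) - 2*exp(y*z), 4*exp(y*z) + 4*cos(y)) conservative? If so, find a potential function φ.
No, ∇×F = (-3*x*exp(x*z) + 2*y*exp(y*z) + 4*z*exp(y*z) - 4*sin(y) - 4, -3*x*y - exp(z), 3*x*z - 2*x*cos(x*y) + 3*z*exp(x*z)) ≠ 0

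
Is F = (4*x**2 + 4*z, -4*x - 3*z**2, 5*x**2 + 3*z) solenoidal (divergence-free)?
No, ∇·F = 8*x + 3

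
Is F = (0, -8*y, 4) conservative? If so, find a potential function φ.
Yes, F is conservative. φ = -4*y**2 + 4*z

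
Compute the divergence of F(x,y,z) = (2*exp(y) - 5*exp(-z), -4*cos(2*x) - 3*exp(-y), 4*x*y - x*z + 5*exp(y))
-x + 3*exp(-y)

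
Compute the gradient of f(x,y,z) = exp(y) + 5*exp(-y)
(0, exp(y) - 5*exp(-y), 0)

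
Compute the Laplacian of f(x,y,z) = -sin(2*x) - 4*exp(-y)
4*sin(2*x) - 4*exp(-y)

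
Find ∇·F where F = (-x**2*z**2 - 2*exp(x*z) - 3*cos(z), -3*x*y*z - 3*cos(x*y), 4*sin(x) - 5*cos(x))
-2*x*z**2 - 3*x*z + 3*x*sin(x*y) - 2*z*exp(x*z)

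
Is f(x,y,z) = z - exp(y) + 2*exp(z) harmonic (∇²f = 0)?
No, ∇²f = -exp(y) + 2*exp(z)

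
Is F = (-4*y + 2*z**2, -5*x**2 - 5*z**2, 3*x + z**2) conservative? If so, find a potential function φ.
No, ∇×F = (10*z, 4*z - 3, 4 - 10*x) ≠ 0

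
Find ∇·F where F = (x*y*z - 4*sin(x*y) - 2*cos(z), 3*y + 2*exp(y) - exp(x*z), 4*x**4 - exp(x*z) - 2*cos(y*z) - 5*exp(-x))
-x*exp(x*z) + y*z + 2*y*sin(y*z) - 4*y*cos(x*y) + 2*exp(y) + 3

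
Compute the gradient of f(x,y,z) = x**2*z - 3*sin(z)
(2*x*z, 0, x**2 - 3*cos(z))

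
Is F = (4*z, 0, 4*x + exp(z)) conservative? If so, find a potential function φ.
Yes, F is conservative. φ = 4*x*z + exp(z)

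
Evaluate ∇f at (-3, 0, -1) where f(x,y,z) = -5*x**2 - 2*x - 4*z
(28, 0, -4)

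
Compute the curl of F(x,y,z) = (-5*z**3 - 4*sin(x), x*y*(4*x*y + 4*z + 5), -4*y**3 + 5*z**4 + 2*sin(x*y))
(-4*x*y + 2*x*cos(x*y) - 12*y**2, -2*y*cos(x*y) - 15*z**2, y*(8*x*y + 4*z + 5))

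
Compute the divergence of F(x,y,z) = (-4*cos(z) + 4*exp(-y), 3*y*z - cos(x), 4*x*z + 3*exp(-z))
4*x + 3*z - 3*exp(-z)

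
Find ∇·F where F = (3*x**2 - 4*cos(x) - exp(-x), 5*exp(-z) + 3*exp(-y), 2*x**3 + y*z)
6*x + y + 4*sin(x) - 3*exp(-y) + exp(-x)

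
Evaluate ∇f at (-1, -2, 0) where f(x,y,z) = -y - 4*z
(0, -1, -4)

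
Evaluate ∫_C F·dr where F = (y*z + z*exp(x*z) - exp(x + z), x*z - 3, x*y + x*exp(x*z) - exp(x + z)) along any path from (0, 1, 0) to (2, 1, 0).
1 - exp(2)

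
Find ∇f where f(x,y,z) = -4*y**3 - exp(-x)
(exp(-x), -12*y**2, 0)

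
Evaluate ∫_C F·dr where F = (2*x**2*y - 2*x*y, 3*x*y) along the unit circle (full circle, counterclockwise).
-pi/2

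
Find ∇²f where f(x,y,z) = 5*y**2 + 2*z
10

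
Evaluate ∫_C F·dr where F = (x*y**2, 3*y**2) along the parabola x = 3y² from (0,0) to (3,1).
4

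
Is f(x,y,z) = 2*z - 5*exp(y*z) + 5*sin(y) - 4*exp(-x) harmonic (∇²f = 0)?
No, ∇²f = (-5*(y**2*exp(y*z) + z**2*exp(y*z) + sin(y))*exp(x) - 4)*exp(-x)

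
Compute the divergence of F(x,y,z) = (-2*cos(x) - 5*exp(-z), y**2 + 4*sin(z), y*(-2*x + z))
3*y + 2*sin(x)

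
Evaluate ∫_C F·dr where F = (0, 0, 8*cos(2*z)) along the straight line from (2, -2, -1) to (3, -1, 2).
4*sin(4) + 4*sin(2)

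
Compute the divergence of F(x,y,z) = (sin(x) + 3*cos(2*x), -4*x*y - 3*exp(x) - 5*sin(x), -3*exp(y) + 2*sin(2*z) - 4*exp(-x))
-4*x - 6*sin(2*x) + cos(x) + 4*cos(2*z)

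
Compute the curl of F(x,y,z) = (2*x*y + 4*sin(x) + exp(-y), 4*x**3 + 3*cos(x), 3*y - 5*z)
(3, 0, 12*x**2 - 2*x - 3*sin(x) + exp(-y))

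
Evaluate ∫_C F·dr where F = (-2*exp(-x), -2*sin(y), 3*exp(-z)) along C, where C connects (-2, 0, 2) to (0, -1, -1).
-2*exp(2) - 3*E + 3*exp(-2) + 2*cos(1)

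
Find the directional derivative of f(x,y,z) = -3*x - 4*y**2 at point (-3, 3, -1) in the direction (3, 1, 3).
-33*sqrt(19)/19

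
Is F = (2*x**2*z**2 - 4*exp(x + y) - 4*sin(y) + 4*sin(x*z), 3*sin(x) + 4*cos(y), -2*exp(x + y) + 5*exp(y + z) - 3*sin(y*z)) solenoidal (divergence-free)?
No, ∇·F = 4*x*z**2 - 3*y*cos(y*z) + 4*z*cos(x*z) - 4*exp(x + y) + 5*exp(y + z) - 4*sin(y)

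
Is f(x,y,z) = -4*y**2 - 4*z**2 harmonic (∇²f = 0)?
No, ∇²f = -16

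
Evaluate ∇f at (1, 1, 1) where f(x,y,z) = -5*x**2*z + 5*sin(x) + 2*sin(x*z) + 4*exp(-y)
(-10 + 7*cos(1), -4*exp(-1), -5 + 2*cos(1))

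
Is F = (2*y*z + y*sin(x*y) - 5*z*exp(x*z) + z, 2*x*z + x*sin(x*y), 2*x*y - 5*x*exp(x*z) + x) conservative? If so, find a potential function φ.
Yes, F is conservative. φ = 2*x*y*z + x*z - 5*exp(x*z) - cos(x*y)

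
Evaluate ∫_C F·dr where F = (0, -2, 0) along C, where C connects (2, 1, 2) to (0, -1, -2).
4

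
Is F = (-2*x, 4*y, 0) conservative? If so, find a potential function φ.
Yes, F is conservative. φ = -x**2 + 2*y**2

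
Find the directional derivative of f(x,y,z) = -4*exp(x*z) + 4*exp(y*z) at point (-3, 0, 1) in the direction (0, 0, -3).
-12*exp(-3)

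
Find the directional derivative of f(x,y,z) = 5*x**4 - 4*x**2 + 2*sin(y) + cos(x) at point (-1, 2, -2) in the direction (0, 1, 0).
2*cos(2)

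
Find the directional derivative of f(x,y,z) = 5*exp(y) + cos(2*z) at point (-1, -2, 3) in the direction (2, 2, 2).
sqrt(3)*(-2*exp(2)*sin(6) + 5)*exp(-2)/3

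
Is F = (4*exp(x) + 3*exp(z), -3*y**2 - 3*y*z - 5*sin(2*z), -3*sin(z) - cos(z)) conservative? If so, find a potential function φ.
No, ∇×F = (3*y + 10*cos(2*z), 3*exp(z), 0) ≠ 0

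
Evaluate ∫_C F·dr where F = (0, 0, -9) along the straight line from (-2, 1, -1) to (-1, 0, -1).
0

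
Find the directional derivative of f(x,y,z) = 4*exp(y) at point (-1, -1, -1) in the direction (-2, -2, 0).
-2*sqrt(2)*exp(-1)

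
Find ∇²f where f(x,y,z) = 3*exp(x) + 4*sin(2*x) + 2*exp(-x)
3*exp(x) - 16*sin(2*x) + 2*exp(-x)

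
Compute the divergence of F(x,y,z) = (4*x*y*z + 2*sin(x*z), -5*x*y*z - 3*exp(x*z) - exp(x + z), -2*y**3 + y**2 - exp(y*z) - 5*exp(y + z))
-5*x*z + 4*y*z - y*exp(y*z) + 2*z*cos(x*z) - 5*exp(y + z)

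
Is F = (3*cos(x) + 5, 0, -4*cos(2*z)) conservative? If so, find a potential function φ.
Yes, F is conservative. φ = 5*x + 3*sin(x) - 2*sin(2*z)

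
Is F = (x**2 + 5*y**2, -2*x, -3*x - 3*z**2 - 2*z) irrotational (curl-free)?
No, ∇×F = (0, 3, -10*y - 2)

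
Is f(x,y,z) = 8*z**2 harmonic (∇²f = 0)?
No, ∇²f = 16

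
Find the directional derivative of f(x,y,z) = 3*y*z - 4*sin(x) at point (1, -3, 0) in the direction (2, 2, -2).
sqrt(3)*(9 - 4*cos(1))/3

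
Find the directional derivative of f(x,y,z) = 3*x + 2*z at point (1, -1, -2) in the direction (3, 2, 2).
13*sqrt(17)/17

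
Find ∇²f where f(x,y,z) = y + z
0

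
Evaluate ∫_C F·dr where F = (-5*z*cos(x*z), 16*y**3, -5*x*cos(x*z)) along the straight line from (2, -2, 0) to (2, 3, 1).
260 - 5*sin(2)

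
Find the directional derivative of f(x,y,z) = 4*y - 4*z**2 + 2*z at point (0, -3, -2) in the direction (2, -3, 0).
-12*sqrt(13)/13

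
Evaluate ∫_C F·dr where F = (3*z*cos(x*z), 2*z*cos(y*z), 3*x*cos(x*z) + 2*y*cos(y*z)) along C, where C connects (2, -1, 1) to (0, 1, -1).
-3*sin(2)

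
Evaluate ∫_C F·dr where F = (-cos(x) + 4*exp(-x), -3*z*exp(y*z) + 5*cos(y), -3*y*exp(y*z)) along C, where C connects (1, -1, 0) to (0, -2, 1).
-5*sin(2) - 1 - 3*exp(-2) + 4*exp(-1) + 6*sin(1)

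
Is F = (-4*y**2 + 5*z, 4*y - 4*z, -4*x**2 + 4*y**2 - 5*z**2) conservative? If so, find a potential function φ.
No, ∇×F = (8*y + 4, 8*x + 5, 8*y) ≠ 0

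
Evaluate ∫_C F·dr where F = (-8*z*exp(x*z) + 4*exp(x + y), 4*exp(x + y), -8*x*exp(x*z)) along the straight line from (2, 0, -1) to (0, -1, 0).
-4*exp(2) - 8 + 8*exp(-2) + 4*exp(-1)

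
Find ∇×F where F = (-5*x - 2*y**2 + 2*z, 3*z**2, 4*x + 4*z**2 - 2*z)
(-6*z, -2, 4*y)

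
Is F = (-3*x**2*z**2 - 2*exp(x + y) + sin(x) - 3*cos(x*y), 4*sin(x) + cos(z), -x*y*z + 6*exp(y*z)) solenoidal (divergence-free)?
No, ∇·F = -x*y - 6*x*z**2 + 6*y*exp(y*z) + 3*y*sin(x*y) - 2*exp(x + y) + cos(x)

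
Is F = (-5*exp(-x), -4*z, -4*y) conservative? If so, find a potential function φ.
Yes, F is conservative. φ = -4*y*z + 5*exp(-x)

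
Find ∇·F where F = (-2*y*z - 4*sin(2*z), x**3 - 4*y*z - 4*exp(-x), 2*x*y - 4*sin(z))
-4*z - 4*cos(z)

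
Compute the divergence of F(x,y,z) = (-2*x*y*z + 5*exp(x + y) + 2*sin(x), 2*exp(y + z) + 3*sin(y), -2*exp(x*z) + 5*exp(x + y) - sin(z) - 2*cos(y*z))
-2*x*exp(x*z) - 2*y*z + 2*y*sin(y*z) + 5*exp(x + y) + 2*exp(y + z) + 2*cos(x) + 3*cos(y) - cos(z)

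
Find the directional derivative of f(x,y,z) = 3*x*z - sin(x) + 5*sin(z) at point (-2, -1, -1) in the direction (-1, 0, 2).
sqrt(5)*(-9 + cos(2) + 10*cos(1))/5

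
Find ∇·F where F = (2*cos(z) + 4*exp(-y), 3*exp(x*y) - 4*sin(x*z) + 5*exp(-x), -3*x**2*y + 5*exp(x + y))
3*x*exp(x*y)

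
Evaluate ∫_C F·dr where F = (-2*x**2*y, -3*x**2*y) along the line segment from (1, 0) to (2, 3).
-187/4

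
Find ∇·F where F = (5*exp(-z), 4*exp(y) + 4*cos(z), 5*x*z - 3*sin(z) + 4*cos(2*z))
5*x + 4*exp(y) - 8*sin(2*z) - 3*cos(z)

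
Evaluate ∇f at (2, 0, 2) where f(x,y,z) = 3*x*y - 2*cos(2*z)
(0, 6, 4*sin(4))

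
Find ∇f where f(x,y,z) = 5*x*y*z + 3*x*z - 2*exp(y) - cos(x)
(5*y*z + 3*z + sin(x), 5*x*z - 2*exp(y), x*(5*y + 3))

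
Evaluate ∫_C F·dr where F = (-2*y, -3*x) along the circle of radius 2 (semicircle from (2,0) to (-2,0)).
-2*pi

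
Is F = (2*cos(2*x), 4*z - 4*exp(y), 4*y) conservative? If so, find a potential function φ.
Yes, F is conservative. φ = 4*y*z - 4*exp(y) + sin(2*x)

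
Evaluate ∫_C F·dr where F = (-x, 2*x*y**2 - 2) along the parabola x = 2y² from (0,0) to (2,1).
-16/5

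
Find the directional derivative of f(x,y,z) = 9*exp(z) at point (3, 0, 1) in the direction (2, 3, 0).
0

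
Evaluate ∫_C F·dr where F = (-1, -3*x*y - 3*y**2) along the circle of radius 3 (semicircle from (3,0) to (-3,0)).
-48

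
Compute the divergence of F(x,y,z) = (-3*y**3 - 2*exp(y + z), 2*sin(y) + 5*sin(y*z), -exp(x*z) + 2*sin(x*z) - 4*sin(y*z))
-x*exp(x*z) + 2*x*cos(x*z) - 4*y*cos(y*z) + 5*z*cos(y*z) + 2*cos(y)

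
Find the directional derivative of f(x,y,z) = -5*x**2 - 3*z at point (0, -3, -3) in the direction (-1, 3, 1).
-3*sqrt(11)/11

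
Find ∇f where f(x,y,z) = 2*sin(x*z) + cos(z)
(2*z*cos(x*z), 0, 2*x*cos(x*z) - sin(z))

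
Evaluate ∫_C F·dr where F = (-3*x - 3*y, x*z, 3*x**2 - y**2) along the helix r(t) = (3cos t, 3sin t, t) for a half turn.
9*pi*(pi + 10)/4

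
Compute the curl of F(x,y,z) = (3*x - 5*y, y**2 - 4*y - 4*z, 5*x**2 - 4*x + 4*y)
(8, 4 - 10*x, 5)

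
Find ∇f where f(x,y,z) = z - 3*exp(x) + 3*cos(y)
(-3*exp(x), -3*sin(y), 1)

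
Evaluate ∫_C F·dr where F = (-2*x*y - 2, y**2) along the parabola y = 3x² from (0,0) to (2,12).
548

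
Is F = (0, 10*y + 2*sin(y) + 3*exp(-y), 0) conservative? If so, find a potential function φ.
Yes, F is conservative. φ = 5*y**2 - 2*cos(y) - 3*exp(-y)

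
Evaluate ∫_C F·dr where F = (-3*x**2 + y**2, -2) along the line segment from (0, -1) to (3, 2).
-30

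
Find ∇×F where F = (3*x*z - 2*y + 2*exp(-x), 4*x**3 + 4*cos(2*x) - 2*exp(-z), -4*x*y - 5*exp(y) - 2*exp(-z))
(-4*x - 5*exp(y) - 2*exp(-z), 3*x + 4*y, 12*x**2 - 8*sin(2*x) + 2)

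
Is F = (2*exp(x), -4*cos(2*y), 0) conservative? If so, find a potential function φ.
Yes, F is conservative. φ = 2*exp(x) - 2*sin(2*y)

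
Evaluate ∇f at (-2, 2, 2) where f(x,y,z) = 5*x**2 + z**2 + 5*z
(-20, 0, 9)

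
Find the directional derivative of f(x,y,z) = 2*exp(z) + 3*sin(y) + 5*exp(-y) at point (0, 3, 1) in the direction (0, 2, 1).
2*sqrt(5)*(3*exp(3)*cos(3) - 5 + exp(4))*exp(-3)/5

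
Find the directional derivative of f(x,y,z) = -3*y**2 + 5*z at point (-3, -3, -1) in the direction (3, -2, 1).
-31*sqrt(14)/14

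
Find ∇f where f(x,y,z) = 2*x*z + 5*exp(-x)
(2*z - 5*exp(-x), 0, 2*x)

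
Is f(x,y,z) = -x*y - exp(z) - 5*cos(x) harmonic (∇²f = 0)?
No, ∇²f = -exp(z) + 5*cos(x)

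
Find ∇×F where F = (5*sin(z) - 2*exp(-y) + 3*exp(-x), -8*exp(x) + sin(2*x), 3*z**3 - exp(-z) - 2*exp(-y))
(2*exp(-y), 5*cos(z), -8*exp(x) + 2*cos(2*x) - 2*exp(-y))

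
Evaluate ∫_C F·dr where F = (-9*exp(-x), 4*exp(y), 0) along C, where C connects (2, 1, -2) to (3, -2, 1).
(-4*exp(4) - 5*E + 9)*exp(-3)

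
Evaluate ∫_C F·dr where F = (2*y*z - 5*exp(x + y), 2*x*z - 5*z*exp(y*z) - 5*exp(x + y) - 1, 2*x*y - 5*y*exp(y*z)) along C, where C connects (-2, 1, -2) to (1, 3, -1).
-5*exp(4) - 16 - 5*exp(-3) + 5*exp(-2) + 5*exp(-1)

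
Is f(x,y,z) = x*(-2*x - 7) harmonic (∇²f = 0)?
No, ∇²f = -4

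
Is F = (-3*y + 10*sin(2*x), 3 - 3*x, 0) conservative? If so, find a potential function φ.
Yes, F is conservative. φ = -3*x*y + 3*y - 5*cos(2*x)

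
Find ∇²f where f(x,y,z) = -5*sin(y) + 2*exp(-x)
5*sin(y) + 2*exp(-x)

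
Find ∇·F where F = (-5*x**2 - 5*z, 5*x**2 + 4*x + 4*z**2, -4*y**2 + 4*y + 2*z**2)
-10*x + 4*z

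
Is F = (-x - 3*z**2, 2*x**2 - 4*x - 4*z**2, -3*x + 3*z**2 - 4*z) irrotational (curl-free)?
No, ∇×F = (8*z, 3 - 6*z, 4*x - 4)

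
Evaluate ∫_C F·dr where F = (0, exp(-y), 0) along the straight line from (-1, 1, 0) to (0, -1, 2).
-2*sinh(1)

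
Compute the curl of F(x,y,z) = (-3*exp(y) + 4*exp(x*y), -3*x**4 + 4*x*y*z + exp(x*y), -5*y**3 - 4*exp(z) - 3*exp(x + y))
(-4*x*y - 15*y**2 - 3*exp(x + y), 3*exp(x + y), -12*x**3 - 4*x*exp(x*y) + 4*y*z + y*exp(x*y) + 3*exp(y))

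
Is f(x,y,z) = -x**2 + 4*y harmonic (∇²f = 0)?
No, ∇²f = -2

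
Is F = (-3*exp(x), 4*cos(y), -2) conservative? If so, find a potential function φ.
Yes, F is conservative. φ = -2*z - 3*exp(x) + 4*sin(y)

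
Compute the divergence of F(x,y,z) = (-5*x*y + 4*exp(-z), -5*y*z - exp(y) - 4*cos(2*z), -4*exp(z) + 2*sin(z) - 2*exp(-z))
-5*y - 5*z - exp(y) - 4*exp(z) + 2*cos(z) + 2*exp(-z)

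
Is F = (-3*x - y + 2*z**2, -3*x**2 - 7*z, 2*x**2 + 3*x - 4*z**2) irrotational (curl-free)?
No, ∇×F = (7, -4*x + 4*z - 3, 1 - 6*x)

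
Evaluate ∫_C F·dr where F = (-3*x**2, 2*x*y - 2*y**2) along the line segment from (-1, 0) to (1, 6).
-134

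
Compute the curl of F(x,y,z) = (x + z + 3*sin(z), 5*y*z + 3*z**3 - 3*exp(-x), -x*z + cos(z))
(-5*y - 9*z**2, z + 3*cos(z) + 1, 3*exp(-x))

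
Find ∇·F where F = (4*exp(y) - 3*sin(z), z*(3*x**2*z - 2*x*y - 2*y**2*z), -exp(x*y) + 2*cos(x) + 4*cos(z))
-2*z*(x + 2*y*z) - 4*sin(z)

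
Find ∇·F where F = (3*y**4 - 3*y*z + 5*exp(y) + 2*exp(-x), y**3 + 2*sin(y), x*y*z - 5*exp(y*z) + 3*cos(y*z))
x*y + 3*y**2 - 5*y*exp(y*z) - 3*y*sin(y*z) + 2*cos(y) - 2*exp(-x)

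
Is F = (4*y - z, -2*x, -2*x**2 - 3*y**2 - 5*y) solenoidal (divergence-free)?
Yes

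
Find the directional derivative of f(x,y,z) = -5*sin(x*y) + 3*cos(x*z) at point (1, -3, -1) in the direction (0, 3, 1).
3*sqrt(10)*(sin(1) - 5*cos(3))/10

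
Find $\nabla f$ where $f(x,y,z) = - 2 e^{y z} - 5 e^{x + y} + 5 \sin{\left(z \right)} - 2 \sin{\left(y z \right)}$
(-5*exp(x + y), -2*z*exp(y*z) - 2*z*cos(y*z) - 5*exp(x + y), -2*y*exp(y*z) - 2*y*cos(y*z) + 5*cos(z))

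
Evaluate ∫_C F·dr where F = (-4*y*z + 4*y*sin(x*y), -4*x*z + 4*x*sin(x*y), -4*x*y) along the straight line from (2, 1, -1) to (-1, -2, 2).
-24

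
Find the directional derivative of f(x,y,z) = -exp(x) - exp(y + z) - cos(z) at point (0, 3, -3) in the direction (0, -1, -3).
sqrt(10)*(3*sin(3) + 4)/10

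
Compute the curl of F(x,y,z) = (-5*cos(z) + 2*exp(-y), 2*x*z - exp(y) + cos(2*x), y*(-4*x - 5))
(-6*x - 5, 4*y + 5*sin(z), 2*z - 2*sin(2*x) + 2*exp(-y))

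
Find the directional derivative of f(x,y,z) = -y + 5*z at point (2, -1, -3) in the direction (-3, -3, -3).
-4*sqrt(3)/3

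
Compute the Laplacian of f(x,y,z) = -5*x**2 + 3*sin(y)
-3*sin(y) - 10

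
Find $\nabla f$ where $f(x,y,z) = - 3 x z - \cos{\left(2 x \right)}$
(-3*z + 2*sin(2*x), 0, -3*x)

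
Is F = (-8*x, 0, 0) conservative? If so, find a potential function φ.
Yes, F is conservative. φ = -4*x**2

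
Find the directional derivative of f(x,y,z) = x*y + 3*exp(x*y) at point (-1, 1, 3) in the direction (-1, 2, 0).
3*sqrt(5)*(-3 - E)*exp(-1)/5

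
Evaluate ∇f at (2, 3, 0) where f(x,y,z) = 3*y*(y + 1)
(0, 21, 0)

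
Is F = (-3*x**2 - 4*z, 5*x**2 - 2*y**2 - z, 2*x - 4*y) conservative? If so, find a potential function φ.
No, ∇×F = (-3, -6, 10*x) ≠ 0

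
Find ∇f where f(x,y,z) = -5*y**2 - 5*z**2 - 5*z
(0, -10*y, -10*z - 5)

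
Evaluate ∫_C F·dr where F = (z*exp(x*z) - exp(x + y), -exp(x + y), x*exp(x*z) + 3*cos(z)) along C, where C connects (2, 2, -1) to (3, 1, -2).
(3*(-sin(2) + sin(1))*exp(6) - exp(4) + 1)*exp(-6)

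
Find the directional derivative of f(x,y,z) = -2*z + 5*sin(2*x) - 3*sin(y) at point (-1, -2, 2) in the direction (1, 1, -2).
sqrt(6)*(7*cos(2) + 4)/6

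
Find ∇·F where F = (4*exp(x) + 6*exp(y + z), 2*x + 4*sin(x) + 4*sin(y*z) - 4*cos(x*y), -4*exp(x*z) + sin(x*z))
-4*x*exp(x*z) + 4*x*sin(x*y) + x*cos(x*z) + 4*z*cos(y*z) + 4*exp(x)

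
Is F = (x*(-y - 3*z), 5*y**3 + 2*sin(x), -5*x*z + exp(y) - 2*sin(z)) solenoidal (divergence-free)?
No, ∇·F = -5*x + 15*y**2 - y - 3*z - 2*cos(z)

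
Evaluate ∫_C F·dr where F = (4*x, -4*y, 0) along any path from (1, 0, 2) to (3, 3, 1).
-2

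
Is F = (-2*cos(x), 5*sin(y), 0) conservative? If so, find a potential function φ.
Yes, F is conservative. φ = -2*sin(x) - 5*cos(y)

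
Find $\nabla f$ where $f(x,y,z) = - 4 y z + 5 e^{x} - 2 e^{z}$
(5*exp(x), -4*z, -4*y - 2*exp(z))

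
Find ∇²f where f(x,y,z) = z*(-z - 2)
-2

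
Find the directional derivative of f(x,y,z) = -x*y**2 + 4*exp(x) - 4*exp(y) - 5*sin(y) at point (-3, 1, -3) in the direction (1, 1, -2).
sqrt(6)*(-4*exp(4) - 5*exp(3)*cos(1) + 4 + 5*exp(3))*exp(-3)/6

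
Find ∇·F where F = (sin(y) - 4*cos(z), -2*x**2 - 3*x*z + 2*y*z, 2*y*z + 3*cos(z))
2*y + 2*z - 3*sin(z)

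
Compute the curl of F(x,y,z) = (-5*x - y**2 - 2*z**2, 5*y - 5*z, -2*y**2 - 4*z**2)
(5 - 4*y, -4*z, 2*y)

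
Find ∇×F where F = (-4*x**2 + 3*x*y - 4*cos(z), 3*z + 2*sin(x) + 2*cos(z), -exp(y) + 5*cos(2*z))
(-exp(y) + 2*sin(z) - 3, 4*sin(z), -3*x + 2*cos(x))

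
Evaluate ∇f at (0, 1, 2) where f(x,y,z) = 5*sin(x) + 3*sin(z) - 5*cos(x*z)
(5, 0, 3*cos(2))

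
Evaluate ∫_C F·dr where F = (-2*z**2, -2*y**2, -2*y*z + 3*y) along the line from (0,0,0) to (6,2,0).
-16/3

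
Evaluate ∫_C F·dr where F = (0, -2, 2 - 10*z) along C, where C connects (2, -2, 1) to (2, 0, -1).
-8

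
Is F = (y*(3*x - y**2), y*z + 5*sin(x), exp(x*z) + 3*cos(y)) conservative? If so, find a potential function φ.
No, ∇×F = (-y - 3*sin(y), -z*exp(x*z), -3*x + 3*y**2 + 5*cos(x)) ≠ 0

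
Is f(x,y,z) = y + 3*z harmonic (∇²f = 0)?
Yes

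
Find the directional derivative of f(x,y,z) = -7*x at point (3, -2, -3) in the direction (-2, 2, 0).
7*sqrt(2)/2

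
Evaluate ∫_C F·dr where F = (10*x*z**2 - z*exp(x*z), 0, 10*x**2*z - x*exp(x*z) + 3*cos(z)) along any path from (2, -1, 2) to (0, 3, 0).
-81 - 3*sin(2) + exp(4)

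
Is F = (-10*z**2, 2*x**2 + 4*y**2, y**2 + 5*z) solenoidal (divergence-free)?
No, ∇·F = 8*y + 5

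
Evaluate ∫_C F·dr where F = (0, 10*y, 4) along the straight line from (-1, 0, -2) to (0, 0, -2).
0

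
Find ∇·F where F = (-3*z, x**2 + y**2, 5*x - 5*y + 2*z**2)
2*y + 4*z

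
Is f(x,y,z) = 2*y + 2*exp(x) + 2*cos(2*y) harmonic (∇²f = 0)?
No, ∇²f = 2*exp(x) - 8*cos(2*y)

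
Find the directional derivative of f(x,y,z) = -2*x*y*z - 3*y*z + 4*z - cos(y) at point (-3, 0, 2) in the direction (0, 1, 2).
14*sqrt(5)/5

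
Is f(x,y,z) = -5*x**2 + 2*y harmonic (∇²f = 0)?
No, ∇²f = -10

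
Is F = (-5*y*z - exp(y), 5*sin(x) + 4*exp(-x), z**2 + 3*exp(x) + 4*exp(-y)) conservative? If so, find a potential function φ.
No, ∇×F = (-4*exp(-y), -5*y - 3*exp(x), 5*z + exp(y) + 5*cos(x) - 4*exp(-x)) ≠ 0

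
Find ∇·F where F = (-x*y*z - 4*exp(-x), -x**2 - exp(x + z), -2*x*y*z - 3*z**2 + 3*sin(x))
-2*x*y - y*z - 6*z + 4*exp(-x)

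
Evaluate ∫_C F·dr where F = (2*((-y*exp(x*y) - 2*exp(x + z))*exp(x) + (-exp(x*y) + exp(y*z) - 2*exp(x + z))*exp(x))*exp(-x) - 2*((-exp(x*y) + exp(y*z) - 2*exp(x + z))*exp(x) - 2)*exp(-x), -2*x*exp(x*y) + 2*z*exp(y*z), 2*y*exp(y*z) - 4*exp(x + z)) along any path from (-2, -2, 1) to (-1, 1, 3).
2*(-2*exp(3) - 1 + E + exp(5) + exp(6))*exp(-2)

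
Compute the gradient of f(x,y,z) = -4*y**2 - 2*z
(0, -8*y, -2)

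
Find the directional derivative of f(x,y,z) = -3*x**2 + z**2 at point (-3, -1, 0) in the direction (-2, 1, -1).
-6*sqrt(6)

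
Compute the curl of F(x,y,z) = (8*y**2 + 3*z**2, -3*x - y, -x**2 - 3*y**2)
(-6*y, 2*x + 6*z, -16*y - 3)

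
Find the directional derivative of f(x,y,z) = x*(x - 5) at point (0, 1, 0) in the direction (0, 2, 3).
0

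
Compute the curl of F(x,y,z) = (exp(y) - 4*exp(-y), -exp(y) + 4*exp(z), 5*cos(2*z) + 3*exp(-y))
(-4*exp(z) - 3*exp(-y), 0, -exp(y) - 4*exp(-y))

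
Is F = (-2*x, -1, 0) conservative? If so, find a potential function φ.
Yes, F is conservative. φ = -x**2 - y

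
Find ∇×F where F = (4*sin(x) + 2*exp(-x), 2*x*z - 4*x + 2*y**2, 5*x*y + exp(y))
(3*x + exp(y), -5*y, 2*z - 4)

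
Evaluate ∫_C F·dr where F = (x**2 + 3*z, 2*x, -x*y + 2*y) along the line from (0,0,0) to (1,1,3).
47/6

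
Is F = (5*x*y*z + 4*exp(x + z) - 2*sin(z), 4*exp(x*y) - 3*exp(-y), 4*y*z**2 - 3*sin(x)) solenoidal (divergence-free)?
No, ∇·F = 4*x*exp(x*y) + 13*y*z + 4*exp(x + z) + 3*exp(-y)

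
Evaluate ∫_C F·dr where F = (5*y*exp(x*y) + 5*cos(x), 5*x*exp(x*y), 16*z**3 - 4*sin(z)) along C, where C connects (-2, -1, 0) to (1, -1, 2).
-5*exp(2) + 4*cos(2) + 5*exp(-1) + 5*sin(1) + 5*sin(2) + 60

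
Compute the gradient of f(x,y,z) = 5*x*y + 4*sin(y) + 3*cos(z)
(5*y, 5*x + 4*cos(y), -3*sin(z))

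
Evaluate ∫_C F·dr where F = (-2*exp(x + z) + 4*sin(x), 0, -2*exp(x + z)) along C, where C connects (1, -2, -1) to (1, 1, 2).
2 - 2*exp(3)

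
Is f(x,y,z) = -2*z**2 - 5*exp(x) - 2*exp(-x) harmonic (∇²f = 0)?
No, ∇²f = -5*exp(x) - 4 - 2*exp(-x)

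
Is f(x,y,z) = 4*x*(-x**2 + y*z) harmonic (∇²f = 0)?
No, ∇²f = -24*x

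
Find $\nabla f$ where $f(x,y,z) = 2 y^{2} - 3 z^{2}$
(0, 4*y, -6*z)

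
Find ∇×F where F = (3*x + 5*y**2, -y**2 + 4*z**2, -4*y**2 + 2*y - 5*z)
(-8*y - 8*z + 2, 0, -10*y)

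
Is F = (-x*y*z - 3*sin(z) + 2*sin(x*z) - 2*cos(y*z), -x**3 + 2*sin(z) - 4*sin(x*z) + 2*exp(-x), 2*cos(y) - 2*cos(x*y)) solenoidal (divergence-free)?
No, ∇·F = z*(-y + 2*cos(x*z))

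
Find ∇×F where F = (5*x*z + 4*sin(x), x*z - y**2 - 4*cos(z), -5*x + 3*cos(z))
(-x - 4*sin(z), 5*x + 5, z)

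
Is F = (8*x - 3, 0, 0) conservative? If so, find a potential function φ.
Yes, F is conservative. φ = x*(4*x - 3)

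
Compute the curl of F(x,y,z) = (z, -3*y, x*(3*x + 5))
(0, -6*x - 4, 0)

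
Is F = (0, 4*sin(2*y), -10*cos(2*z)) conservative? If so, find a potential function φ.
Yes, F is conservative. φ = -5*sin(2*z) - 2*cos(2*y)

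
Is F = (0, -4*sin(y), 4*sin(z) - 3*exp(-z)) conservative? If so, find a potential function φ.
Yes, F is conservative. φ = 4*cos(y) - 4*cos(z) + 3*exp(-z)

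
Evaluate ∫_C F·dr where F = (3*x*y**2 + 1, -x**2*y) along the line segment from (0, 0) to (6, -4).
294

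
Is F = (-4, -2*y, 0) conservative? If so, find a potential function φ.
Yes, F is conservative. φ = -4*x - y**2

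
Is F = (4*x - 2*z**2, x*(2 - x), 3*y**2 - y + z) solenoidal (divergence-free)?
No, ∇·F = 5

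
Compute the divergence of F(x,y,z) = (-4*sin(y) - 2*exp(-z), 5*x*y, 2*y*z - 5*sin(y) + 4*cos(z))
5*x + 2*y - 4*sin(z)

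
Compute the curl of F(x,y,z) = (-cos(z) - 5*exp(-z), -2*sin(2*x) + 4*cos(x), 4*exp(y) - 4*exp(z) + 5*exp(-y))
(9*sinh(y) - cosh(y), sin(z) + 5*exp(-z), -4*sin(x) - 4*cos(2*x))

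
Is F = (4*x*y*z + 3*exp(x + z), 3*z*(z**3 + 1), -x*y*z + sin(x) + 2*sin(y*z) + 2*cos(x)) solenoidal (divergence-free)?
No, ∇·F = -x*y + 4*y*z + 2*y*cos(y*z) + 3*exp(x + z)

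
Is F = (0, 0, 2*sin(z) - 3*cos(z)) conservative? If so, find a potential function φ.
Yes, F is conservative. φ = -3*sin(z) - 2*cos(z)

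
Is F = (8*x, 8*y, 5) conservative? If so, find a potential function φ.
Yes, F is conservative. φ = 4*x**2 + 4*y**2 + 5*z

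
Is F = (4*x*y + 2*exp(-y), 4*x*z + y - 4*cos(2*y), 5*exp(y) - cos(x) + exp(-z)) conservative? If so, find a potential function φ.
No, ∇×F = (-4*x + 5*exp(y), -sin(x), -4*x + 4*z + 2*exp(-y)) ≠ 0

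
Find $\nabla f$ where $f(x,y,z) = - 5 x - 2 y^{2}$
(-5, -4*y, 0)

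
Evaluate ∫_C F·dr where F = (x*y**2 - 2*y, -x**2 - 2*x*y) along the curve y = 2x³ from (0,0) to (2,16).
-12784/35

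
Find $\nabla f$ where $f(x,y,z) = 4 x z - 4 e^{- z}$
(4*z, 0, 4*x + 4*exp(-z))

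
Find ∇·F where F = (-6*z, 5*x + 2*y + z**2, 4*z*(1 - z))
6 - 8*z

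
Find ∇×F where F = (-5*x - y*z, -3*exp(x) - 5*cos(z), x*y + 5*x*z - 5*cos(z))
(x - 5*sin(z), -2*y - 5*z, z - 3*exp(x))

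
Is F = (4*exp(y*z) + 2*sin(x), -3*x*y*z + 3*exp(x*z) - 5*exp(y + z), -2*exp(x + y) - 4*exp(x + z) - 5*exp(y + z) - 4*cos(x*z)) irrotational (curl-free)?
No, ∇×F = (3*x*y - 3*x*exp(x*z) - 2*exp(x + y), 4*y*exp(y*z) - 4*z*sin(x*z) + 2*exp(x + y) + 4*exp(x + z), z*(-3*y + 3*exp(x*z) - 4*exp(y*z)))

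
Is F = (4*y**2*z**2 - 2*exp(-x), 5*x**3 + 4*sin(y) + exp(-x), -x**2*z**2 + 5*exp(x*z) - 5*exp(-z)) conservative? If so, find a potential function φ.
No, ∇×F = (0, z*(2*x*z + 8*y**2 - 5*exp(x*z)), 15*x**2 - 8*y*z**2 - exp(-x)) ≠ 0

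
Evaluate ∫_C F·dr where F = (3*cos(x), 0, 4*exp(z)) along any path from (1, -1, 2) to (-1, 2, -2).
-4*exp(2) - 6*sin(1) + 4*exp(-2)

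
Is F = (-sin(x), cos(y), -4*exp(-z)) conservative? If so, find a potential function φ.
Yes, F is conservative. φ = sin(y) + cos(x) + 4*exp(-z)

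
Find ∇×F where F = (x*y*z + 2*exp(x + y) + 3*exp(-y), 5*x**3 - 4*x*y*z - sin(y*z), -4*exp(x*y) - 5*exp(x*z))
(4*x*y - 4*x*exp(x*y) + y*cos(y*z), x*y + 4*y*exp(x*y) + 5*z*exp(x*z), 15*x**2 - x*z - 4*y*z - 2*exp(x + y) + 3*exp(-y))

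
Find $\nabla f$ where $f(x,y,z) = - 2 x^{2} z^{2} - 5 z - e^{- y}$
(-4*x*z**2, exp(-y), -4*x**2*z - 5)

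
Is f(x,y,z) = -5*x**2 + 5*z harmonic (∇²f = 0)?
No, ∇²f = -10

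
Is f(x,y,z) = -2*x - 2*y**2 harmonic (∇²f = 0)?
No, ∇²f = -4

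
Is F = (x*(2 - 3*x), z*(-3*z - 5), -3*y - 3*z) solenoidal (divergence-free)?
No, ∇·F = -6*x - 1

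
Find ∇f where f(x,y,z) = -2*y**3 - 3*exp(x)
(-3*exp(x), -6*y**2, 0)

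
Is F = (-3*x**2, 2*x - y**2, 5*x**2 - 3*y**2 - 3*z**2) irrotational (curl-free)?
No, ∇×F = (-6*y, -10*x, 2)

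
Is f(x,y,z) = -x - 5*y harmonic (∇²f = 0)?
Yes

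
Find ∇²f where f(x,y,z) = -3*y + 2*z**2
4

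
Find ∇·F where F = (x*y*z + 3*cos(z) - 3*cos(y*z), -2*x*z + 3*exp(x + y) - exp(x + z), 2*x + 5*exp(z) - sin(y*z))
y*z - y*cos(y*z) + 5*exp(z) + 3*exp(x + y)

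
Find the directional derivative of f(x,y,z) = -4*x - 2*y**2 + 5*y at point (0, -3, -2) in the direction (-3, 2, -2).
46*sqrt(17)/17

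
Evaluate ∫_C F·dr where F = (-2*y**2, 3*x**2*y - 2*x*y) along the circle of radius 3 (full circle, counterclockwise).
0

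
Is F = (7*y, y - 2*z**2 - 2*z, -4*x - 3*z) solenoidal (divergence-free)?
No, ∇·F = -2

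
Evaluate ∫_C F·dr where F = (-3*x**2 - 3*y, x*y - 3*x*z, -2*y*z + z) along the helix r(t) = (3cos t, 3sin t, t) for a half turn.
-25*pi**2/4 + 15*pi/2 + 72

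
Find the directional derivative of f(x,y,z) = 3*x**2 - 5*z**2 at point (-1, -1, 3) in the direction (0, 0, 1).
-30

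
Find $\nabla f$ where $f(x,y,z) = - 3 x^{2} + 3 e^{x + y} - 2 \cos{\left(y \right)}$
(-6*x + 3*exp(x + y), 3*exp(x + y) + 2*sin(y), 0)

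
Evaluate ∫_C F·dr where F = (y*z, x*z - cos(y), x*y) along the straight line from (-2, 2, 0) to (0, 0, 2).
sin(2)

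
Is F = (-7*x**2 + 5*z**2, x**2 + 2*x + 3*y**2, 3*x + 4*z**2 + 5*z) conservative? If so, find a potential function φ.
No, ∇×F = (0, 10*z - 3, 2*x + 2) ≠ 0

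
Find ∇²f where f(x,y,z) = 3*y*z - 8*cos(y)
8*cos(y)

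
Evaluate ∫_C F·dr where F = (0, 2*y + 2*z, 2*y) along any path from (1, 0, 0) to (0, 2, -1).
0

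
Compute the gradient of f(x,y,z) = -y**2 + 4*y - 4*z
(0, 4 - 2*y, -4)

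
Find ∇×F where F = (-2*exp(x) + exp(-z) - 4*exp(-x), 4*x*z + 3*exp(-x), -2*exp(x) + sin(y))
(-4*x + cos(y), 2*exp(x) - exp(-z), 4*z - 3*exp(-x))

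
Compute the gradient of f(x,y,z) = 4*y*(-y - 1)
(0, -8*y - 4, 0)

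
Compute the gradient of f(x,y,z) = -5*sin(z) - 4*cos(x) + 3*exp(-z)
(4*sin(x), 0, -5*cos(z) - 3*exp(-z))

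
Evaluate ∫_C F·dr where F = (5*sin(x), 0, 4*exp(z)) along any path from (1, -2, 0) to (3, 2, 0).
5*cos(1) - 5*cos(3)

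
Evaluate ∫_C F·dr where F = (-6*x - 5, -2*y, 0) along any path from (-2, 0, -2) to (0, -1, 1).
1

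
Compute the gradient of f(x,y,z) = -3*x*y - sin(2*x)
(-3*y - 2*cos(2*x), -3*x, 0)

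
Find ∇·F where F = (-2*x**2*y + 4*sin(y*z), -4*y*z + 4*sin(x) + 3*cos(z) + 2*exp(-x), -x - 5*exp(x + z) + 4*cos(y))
-4*x*y - 4*z - 5*exp(x + z)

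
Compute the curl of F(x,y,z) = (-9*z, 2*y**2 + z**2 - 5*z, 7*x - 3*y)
(2 - 2*z, -16, 0)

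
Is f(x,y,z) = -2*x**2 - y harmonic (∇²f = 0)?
No, ∇²f = -4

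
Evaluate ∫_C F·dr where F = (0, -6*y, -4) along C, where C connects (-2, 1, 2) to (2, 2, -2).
7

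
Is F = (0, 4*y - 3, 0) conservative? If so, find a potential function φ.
Yes, F is conservative. φ = y*(2*y - 3)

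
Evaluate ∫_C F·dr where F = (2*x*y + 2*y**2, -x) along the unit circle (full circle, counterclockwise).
-pi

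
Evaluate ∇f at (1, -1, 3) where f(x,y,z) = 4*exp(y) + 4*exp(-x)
(-4*exp(-1), 4*exp(-1), 0)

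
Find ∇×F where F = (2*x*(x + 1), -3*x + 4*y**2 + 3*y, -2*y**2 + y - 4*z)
(1 - 4*y, 0, -3)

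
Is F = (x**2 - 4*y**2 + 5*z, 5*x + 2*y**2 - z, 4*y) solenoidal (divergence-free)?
No, ∇·F = 2*x + 4*y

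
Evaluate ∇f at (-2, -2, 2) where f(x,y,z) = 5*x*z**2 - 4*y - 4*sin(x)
(20 - 4*cos(2), -4, -40)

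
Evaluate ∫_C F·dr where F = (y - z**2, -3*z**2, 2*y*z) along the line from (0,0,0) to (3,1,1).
1/6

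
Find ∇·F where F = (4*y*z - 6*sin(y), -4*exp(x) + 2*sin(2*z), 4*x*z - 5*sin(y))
4*x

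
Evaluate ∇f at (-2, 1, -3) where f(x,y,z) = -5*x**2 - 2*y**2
(20, -4, 0)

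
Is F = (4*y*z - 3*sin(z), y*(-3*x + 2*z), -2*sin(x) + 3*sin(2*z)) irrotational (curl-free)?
No, ∇×F = (-2*y, 4*y + 2*cos(x) - 3*cos(z), -3*y - 4*z)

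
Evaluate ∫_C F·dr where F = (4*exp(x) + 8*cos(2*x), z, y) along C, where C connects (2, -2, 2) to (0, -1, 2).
-4*exp(2) - 4*sin(4) + 6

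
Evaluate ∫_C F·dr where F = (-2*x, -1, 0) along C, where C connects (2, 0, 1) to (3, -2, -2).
-3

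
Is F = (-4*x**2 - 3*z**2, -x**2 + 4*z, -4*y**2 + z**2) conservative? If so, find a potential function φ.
No, ∇×F = (-8*y - 4, -6*z, -2*x) ≠ 0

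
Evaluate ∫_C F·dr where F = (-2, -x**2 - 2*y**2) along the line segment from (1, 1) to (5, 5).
-132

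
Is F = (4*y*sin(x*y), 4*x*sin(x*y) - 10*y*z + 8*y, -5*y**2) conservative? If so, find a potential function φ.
Yes, F is conservative. φ = -5*y**2*z + 4*y**2 - 4*cos(x*y)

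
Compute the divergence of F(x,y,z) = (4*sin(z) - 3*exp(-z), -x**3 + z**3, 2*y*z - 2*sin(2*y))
2*y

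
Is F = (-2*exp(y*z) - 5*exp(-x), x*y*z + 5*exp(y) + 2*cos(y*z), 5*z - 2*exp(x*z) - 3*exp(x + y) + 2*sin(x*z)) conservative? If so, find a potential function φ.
No, ∇×F = (-x*y + 2*y*sin(y*z) - 3*exp(x + y), -2*y*exp(y*z) + 2*z*exp(x*z) - 2*z*cos(x*z) + 3*exp(x + y), z*(y + 2*exp(y*z))) ≠ 0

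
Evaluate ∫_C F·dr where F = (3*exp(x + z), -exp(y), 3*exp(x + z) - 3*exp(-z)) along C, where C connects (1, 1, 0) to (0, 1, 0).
3 - 3*E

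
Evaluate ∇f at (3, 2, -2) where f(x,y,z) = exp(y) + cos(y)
(0, -sin(2) + exp(2), 0)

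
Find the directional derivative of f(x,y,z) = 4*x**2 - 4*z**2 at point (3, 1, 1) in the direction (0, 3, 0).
0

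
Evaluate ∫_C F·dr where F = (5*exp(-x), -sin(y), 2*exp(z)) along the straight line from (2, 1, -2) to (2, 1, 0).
2 - 2*exp(-2)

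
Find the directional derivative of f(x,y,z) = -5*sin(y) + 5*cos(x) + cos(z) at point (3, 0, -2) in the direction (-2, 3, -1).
sqrt(14)*(-15 - sin(2) + 10*sin(3))/14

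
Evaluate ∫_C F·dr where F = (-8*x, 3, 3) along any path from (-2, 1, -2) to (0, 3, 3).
37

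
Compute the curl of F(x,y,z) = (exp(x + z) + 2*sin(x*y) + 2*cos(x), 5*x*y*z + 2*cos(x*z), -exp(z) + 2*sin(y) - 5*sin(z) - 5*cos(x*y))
(-5*x*y + 5*x*sin(x*y) + 2*x*sin(x*z) + 2*cos(y), -5*y*sin(x*y) + exp(x + z), -2*x*cos(x*y) + 5*y*z - 2*z*sin(x*z))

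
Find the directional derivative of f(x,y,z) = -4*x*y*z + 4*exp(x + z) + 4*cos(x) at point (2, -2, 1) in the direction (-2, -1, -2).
-16*exp(3)/3 - 40/3 + 8*sin(2)/3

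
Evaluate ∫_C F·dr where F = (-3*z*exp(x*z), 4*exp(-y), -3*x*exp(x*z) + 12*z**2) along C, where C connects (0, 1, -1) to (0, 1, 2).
36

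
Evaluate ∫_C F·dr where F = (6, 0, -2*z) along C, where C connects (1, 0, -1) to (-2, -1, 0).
-17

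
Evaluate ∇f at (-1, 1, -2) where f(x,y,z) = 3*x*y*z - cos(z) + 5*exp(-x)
(-5*E - 6, 6, -3 - sin(2))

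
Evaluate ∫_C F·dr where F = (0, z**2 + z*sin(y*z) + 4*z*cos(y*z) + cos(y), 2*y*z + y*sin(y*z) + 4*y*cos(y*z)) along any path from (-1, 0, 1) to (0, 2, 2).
4*sin(4) - cos(4) + sin(2) + 9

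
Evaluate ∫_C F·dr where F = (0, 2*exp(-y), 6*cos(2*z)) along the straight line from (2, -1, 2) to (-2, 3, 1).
-2*exp(-3) - 3*sin(4) + 3*sin(2) + 2*E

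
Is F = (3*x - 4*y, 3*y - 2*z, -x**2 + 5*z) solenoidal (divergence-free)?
No, ∇·F = 11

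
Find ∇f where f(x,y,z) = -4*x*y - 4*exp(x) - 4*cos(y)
(-4*y - 4*exp(x), -4*x + 4*sin(y), 0)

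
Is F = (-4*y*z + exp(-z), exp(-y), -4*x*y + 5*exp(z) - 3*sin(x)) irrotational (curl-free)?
No, ∇×F = (-4*x, 3*cos(x) - exp(-z), 4*z)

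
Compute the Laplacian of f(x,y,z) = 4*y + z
0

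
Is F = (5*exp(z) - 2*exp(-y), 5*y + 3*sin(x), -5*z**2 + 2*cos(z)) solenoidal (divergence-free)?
No, ∇·F = -10*z - 2*sin(z) + 5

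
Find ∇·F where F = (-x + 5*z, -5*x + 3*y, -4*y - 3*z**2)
2 - 6*z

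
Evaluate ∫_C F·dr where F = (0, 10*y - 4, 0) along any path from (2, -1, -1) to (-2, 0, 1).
-9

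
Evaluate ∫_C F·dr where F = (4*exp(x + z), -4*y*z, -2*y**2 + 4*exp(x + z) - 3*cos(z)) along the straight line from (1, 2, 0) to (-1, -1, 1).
-4*E - 3*sin(1) + 2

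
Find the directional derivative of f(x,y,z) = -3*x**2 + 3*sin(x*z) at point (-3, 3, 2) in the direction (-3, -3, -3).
sqrt(3)*(-6 + cos(6))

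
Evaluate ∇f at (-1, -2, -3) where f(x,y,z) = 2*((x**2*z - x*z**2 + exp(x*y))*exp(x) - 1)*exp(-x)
(-4*exp(2) - 6 + 2*E, -2*exp(2), -10)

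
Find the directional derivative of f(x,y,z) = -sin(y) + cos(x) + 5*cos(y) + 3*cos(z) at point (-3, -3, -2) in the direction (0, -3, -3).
sqrt(2)*(-3*sin(2) + cos(3) - 5*sin(3))/2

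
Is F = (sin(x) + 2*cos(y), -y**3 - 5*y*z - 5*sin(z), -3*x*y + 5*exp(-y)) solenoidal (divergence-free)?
No, ∇·F = -3*y**2 - 5*z + cos(x)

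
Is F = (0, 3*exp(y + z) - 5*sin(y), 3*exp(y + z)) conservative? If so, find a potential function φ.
Yes, F is conservative. φ = 3*exp(y + z) + 5*cos(y)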